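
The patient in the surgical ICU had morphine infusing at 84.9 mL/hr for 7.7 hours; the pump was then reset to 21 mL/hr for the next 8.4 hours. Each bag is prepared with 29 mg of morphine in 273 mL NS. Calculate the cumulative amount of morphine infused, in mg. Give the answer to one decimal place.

88.2 mg

Concentration = 29 mg ÷ 273 mL = 0.1062271 mg/mL
Stage 1: 84.9 mL/hr × 7.7 hr = 653.73 mL → 653.73 mL × 0.1062271 mg/mL = 69.44385 mg
Stage 2: 21 mL/hr × 8.4 hr = 176.4 mL → 176.4 mL × 0.1062271 mg/mL = 18.73846 mg
Total = 69.44385 + 18.73846 = 88.18231 mg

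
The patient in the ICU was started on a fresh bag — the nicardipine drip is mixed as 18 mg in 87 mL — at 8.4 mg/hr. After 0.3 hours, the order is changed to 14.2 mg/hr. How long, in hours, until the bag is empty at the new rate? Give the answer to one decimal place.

Initial rate:
Concentration = 18 mg ÷ 87 mL = 0.2068966 mg/mL
Rate = 8.4 mg/hr ÷ 0.2068966 mg/mL = 40.6 mL/hr
Volume infused so far = 40.6 mL/hr × 0.3 hr = 12.18 mL
Volume remaining = 87 − 12.18 = 74.82 mL
New rate:
Rate = 14.2 mg/hr ÷ 0.2068966 mg/mL = 68.63333 mL/hr
Time remaining = 74.82 mL ÷ 68.63333 mL/hr = 1.090141 hr

1.1 hours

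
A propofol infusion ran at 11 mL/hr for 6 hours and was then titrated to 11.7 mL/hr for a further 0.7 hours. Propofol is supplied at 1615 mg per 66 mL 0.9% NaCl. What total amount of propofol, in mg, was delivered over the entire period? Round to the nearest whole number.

1815 mg

Concentration = 1615 mg ÷ 66 mL = 24.4697 mg/mL
Stage 1: 11 mL/hr × 6 hr = 66 mL → 66 mL × 24.4697 mg/mL = 1615 mg
Stage 2: 11.7 mL/hr × 0.7 hr = 8.19 mL → 8.19 mL × 24.4697 mg/mL = 200.4068 mg
Total = 1615 + 200.4068 = 1815.407 mg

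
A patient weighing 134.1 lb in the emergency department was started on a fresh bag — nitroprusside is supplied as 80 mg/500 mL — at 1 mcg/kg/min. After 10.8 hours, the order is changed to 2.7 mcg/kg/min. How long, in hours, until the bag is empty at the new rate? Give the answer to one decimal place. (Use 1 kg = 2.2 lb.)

Initial rate:
Weight = 134.1 lb ÷ 2.2 lb/kg = 60.95455 kg
Dose = 1 mcg/kg/min × 60.95455 kg = 60.95455 mcg/min
60.95455 mcg/min × 60 min/hr = 3657.273 mcg/hr
Concentration = 80 mg ÷ 500 mL = 0.16 mg/mL = 160 mcg/mL
Rate = 3657.273 mcg/hr ÷ 160 mcg/mL = 22.85795 mL/hr
Volume infused so far = 22.85795 mL/hr × 10.8 hr = 246.8659 mL
Volume remaining = 500 − 246.8659 = 253.1341 mL
New rate:
Dose = 2.7 mcg/kg/min × 60.95455 kg = 164.5773 mcg/min
164.5773 mcg/min × 60 min/hr = 9874.636 mcg/hr
Rate = 9874.636 mcg/hr ÷ 160 mcg/mL = 61.71648 mL/hr
Time remaining = 253.1341 mL ÷ 61.71648 mL/hr = 4.101564 hr

4.1 hours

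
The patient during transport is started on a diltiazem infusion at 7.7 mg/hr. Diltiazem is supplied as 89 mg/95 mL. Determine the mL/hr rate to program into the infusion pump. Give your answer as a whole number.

8 mL/hr

Concentration = 89 mg ÷ 95 mL = 0.9368421 mg/mL
Rate = 7.7 mg/hr ÷ 0.9368421 mg/mL = 8.219101 mL/hr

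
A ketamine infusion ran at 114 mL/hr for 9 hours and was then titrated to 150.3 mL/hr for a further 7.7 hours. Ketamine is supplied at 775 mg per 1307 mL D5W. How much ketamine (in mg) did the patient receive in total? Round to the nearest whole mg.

1295 mg

Concentration = 775 mg ÷ 1307 mL = 0.592961 mg/mL
Stage 1: 114 mL/hr × 9 hr = 1026 mL → 1026 mL × 0.592961 mg/mL = 608.378 mg
Stage 2: 150.3 mL/hr × 7.7 hr = 1157.31 mL → 1157.31 mL × 0.592961 mg/mL = 686.2397 mg
Total = 608.378 + 686.2397 = 1294.618 mg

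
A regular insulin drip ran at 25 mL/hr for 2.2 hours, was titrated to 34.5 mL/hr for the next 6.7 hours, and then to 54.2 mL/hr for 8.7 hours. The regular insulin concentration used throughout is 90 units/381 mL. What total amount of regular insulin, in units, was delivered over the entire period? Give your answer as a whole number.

179 units

Concentration = 90 units ÷ 381 mL = 0.2362205 units/mL
Stage 1: 25 mL/hr × 2.2 hr = 55 mL → 55 mL × 0.2362205 units/mL = 12.99213 units
Stage 2: 34.5 mL/hr × 6.7 hr = 231.15 mL → 231.15 mL × 0.2362205 units/mL = 54.60236 units
Stage 3: 54.2 mL/hr × 8.7 hr = 471.54 mL → 471.54 mL × 0.2362205 units/mL = 111.3874 units
Total = 12.99213 + 54.60236 + 111.3874 = 178.9819 units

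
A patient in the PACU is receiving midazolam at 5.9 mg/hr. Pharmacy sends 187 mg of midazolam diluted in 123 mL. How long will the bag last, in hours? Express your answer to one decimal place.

31.7 hours

Concentration = 187 mg ÷ 123 mL = 1.520325 mg/mL
Rate = 5.9 mg/hr ÷ 1.520325 mg/mL = 3.880749 mL/hr
Duration = 123 mL ÷ 3.880749 mL/hr = 31.69492 hr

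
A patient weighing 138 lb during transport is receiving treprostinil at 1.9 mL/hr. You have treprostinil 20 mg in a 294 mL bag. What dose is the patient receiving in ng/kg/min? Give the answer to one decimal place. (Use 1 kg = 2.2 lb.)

Weight = 138 lb ÷ 2.2 lb/kg = 62.72727 kg
Concentration = 20 mg ÷ 294 mL = 0.06802721 mg/mL = 68027.21 ng/mL
Drug rate = 1.9 mL/hr × 68027.21 ng/mL = 129251.7 ng/hr
129251.7 ng/hr ÷ 60 min/hr = 2154.195 ng/min
2154.195 ng/min ÷ 62.72727 kg = 34.34224 ng/kg/min

34.3 ng/kg/min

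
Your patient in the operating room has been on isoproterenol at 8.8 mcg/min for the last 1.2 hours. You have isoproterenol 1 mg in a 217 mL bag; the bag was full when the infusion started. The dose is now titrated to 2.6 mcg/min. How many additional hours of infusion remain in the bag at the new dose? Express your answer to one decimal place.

2.3 hours

Initial rate:
8.8 mcg/min × 60 min/hr = 528 mcg/hr
Concentration = 1 mg ÷ 217 mL = 0.004608295 mg/mL = 4.608295 mcg/mL
Rate = 528 mcg/hr ÷ 4.608295 mcg/mL = 114.576 mL/hr
Volume infused so far = 114.576 mL/hr × 1.2 hr = 137.4912 mL
Volume remaining = 217 − 137.4912 = 79.5088 mL
New rate:
2.6 mcg/min × 60 min/hr = 156 mcg/hr
Rate = 156 mcg/hr ÷ 4.608295 mcg/mL = 33.852 mL/hr
Time remaining = 79.5088 mL ÷ 33.852 mL/hr = 2.348718 hr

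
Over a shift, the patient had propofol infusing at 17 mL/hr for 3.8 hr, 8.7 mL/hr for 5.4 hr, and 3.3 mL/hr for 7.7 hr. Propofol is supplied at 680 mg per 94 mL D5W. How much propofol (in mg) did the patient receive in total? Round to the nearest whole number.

991 mg

Concentration = 680 mg ÷ 94 mL = 7.234043 mg/mL
Stage 1: 17 mL/hr × 3.8 hr = 64.6 mL → 64.6 mL × 7.234043 mg/mL = 467.3191 mg
Stage 2: 8.7 mL/hr × 5.4 hr = 46.98 mL → 46.98 mL × 7.234043 mg/mL = 339.8553 mg
Stage 3: 3.3 mL/hr × 7.7 hr = 25.41 mL → 25.41 mL × 7.234043 mg/mL = 183.817 mg
Total = 467.3191 + 339.8553 + 183.817 = 990.9915 mg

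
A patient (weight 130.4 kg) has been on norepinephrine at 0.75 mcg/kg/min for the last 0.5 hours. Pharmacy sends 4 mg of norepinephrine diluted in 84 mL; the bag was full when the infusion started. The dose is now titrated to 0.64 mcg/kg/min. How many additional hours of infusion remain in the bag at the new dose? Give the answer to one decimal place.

Initial rate:
Dose = 0.75 mcg/kg/min × 130.4 kg = 97.8 mcg/min
97.8 mcg/min × 60 min/hr = 5868 mcg/hr
Concentration = 4 mg ÷ 84 mL = 0.04761905 mg/mL = 47.61905 mcg/mL
Rate = 5868 mcg/hr ÷ 47.61905 mcg/mL = 123.228 mL/hr
Volume infused so far = 123.228 mL/hr × 0.5 hr = 61.614 mL
Volume remaining = 84 − 61.614 = 22.386 mL
New rate:
Dose = 0.64 mcg/kg/min × 130.4 kg = 83.456 mcg/min
83.456 mcg/min × 60 min/hr = 5007.36 mcg/hr
Rate = 5007.36 mcg/hr ÷ 47.61905 mcg/mL = 105.1546 mL/hr
Time remaining = 22.386 mL ÷ 105.1546 mL/hr = 0.2128866 hr

0.2 hours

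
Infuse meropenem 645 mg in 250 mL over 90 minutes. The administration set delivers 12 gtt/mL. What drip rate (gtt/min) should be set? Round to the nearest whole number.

250 mL ÷ (90 min) = 2.777778 mL/min
2.777778 mL/min × 12 gtt/mL = 33.33333 gtt/min

33 gtt/min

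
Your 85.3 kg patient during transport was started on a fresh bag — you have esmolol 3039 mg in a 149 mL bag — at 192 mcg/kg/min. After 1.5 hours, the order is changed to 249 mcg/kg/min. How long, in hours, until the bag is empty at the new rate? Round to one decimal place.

1.2 hours

Initial rate:
Dose = 192 mcg/kg/min × 85.3 kg = 16377.6 mcg/min
16377.6 mcg/min × 60 min/hr = 982656 mcg/hr
Concentration = 3039 mg ÷ 149 mL = 20.39597 mg/mL = 20395.97 mcg/mL
Rate = 982656 mcg/hr ÷ 20395.97 mcg/mL = 48.17892 mL/hr
Volume infused so far = 48.17892 mL/hr × 1.5 hr = 72.26838 mL
Volume remaining = 149 − 72.26838 = 76.73162 mL
New rate:
Dose = 249 mcg/kg/min × 85.3 kg = 21239.7 mcg/min
21239.7 mcg/min × 60 min/hr = 1274382 mcg/hr
Rate = 1274382 mcg/hr ÷ 20395.97 mcg/mL = 62.48204 mL/hr
Time remaining = 76.73162 mL ÷ 62.48204 mL/hr = 1.228059 hr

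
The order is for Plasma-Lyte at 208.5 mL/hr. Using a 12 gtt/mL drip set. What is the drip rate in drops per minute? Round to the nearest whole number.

42 gtt/min

208.5 mL/hr ÷ 60 min/hr = 3.475 mL/min
3.475 mL/min × 12 gtt/mL = 41.7 gtt/min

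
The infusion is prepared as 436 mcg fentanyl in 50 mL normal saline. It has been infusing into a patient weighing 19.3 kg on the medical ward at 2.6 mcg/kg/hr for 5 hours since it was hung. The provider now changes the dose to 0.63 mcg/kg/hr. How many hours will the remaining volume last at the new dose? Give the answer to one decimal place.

15.2 hours

Initial rate:
Dose = 2.6 mcg/kg/hr × 19.3 kg = 50.18 mcg/hr
Concentration = 436 mcg ÷ 50 mL = 8.72 mcg/mL
Rate = 50.18 mcg/hr ÷ 8.72 mcg/mL = 5.754587 mL/hr
Volume infused so far = 5.754587 mL/hr × 5 hr = 28.77294 mL
Volume remaining = 50 − 28.77294 = 21.22706 mL
New rate:
Dose = 0.63 mcg/kg/hr × 19.3 kg = 12.159 mcg/hr
Rate = 12.159 mcg/hr ÷ 8.72 mcg/mL = 1.394381 mL/hr
Time remaining = 21.22706 mL ÷ 1.394381 mL/hr = 15.22329 hr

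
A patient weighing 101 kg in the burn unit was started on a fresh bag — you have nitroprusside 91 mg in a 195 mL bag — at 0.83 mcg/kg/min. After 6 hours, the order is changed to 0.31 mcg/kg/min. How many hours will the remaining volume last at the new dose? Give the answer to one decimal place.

Initial rate:
Dose = 0.83 mcg/kg/min × 101 kg = 83.83 mcg/min
83.83 mcg/min × 60 min/hr = 5029.8 mcg/hr
Concentration = 91 mg ÷ 195 mL = 0.4666667 mg/mL = 466.6667 mcg/mL
Rate = 5029.8 mcg/hr ÷ 466.6667 mcg/mL = 10.77814 mL/hr
Volume infused so far = 10.77814 mL/hr × 6 hr = 64.66886 mL
Volume remaining = 195 − 64.66886 = 130.3311 mL
New rate:
Dose = 0.31 mcg/kg/min × 101 kg = 31.31 mcg/min
31.31 mcg/min × 60 min/hr = 1878.6 mcg/hr
Rate = 1878.6 mcg/hr ÷ 466.6667 mcg/mL = 4.025571 mL/hr
Time remaining = 130.3311 mL ÷ 4.025571 mL/hr = 32.37581 hr

32.4 hours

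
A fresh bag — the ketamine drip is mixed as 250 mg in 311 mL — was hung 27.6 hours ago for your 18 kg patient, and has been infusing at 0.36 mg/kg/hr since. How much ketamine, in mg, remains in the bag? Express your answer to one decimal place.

71.2 mg

Dose = 0.36 mg/kg/hr × 18 kg = 6.48 mg/hr
Concentration = 250 mg ÷ 311 mL = 0.8038585 mg/mL
Rate = 6.48 mg/hr ÷ 0.8038585 mg/mL = 8.06112 mL/hr
Volume infused = 8.06112 mL/hr × 27.6 hr = 222.4869 mL
Volume remaining = 311 − 222.4869 = 88.51309 mL
Drug remaining = 88.51309 mL × 0.8038585 mg/mL = 71.152 mg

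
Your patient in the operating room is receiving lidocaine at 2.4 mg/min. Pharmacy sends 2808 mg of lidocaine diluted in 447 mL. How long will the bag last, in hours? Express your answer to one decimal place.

19.5 hours

2.4 mg/min × 60 min/hr = 144 mg/hr
Concentration = 2808 mg ÷ 447 mL = 6.281879 mg/mL
Rate = 144 mg/hr ÷ 6.281879 mg/mL = 22.92308 mL/hr
Duration = 447 mL ÷ 22.92308 mL/hr = 19.5 hr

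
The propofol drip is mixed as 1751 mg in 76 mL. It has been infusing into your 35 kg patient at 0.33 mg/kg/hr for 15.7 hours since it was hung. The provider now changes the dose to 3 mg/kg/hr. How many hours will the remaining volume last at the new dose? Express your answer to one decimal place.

14.9 hours

Initial rate:
Dose = 0.33 mg/kg/hr × 35 kg = 11.55 mg/hr
Concentration = 1751 mg ÷ 76 mL = 23.03947 mg/mL
Rate = 11.55 mg/hr ÷ 23.03947 mg/mL = 0.5013135 mL/hr
Volume infused so far = 0.5013135 mL/hr × 15.7 hr = 7.870623 mL
Volume remaining = 76 − 7.870623 = 68.12938 mL
New rate:
Dose = 3 mg/kg/hr × 35 kg = 105 mg/hr
Rate = 105 mg/hr ÷ 23.03947 mg/mL = 4.557396 mL/hr
Time remaining = 68.12938 mL ÷ 4.557396 mL/hr = 14.94919 hr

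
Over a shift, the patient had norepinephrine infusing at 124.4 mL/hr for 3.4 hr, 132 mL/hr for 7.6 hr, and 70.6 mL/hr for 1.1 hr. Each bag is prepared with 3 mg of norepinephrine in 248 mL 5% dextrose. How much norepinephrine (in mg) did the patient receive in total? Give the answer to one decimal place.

Concentration = 3 mg ÷ 248 mL = 0.01209677 mg/mL
Stage 1: 124.4 mL/hr × 3.4 hr = 422.96 mL → 422.96 mL × 0.01209677 mg/mL = 5.116452 mg
Stage 2: 132 mL/hr × 7.6 hr = 1003.2 mL → 1003.2 mL × 0.01209677 mg/mL = 12.13548 mg
Stage 3: 70.6 mL/hr × 1.1 hr = 77.66 mL → 77.66 mL × 0.01209677 mg/mL = 0.9394355 mg
Total = 5.116452 + 12.13548 + 0.9394355 = 18.19137 mg

18.2 mg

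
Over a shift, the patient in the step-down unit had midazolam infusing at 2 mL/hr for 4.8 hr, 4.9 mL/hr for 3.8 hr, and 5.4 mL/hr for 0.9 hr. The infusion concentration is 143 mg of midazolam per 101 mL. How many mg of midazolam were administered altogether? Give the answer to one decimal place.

46.8 mg

Concentration = 143 mg ÷ 101 mL = 1.415842 mg/mL
Stage 1: 2 mL/hr × 4.8 hr = 9.6 mL → 9.6 mL × 1.415842 mg/mL = 13.59208 mg
Stage 2: 4.9 mL/hr × 3.8 hr = 18.62 mL → 18.62 mL × 1.415842 mg/mL = 26.36297 mg
Stage 3: 5.4 mL/hr × 0.9 hr = 4.86 mL → 4.86 mL × 1.415842 mg/mL = 6.88099 mg
Total = 13.59208 + 26.36297 + 6.88099 = 46.83604 mg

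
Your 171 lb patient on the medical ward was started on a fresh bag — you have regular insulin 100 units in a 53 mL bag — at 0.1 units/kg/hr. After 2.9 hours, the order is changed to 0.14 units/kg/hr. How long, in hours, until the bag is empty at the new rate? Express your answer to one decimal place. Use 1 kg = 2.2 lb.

Initial rate:
Weight = 171 lb ÷ 2.2 lb/kg = 77.72727 kg
Dose = 0.1 units/kg/hr × 77.72727 kg = 7.772727 units/hr
Concentration = 100 units ÷ 53 mL = 1.886792 units/mL
Rate = 7.772727 units/hr ÷ 1.886792 units/mL = 4.119545 mL/hr
Volume infused so far = 4.119545 mL/hr × 2.9 hr = 11.94668 mL
Volume remaining = 53 − 11.94668 = 41.05332 mL
New rate:
Dose = 0.14 units/kg/hr × 77.72727 kg = 10.88182 units/hr
Rate = 10.88182 units/hr ÷ 1.886792 units/mL = 5.767364 mL/hr
Time remaining = 41.05332 mL ÷ 5.767364 mL/hr = 7.118212 hr

7.1 hours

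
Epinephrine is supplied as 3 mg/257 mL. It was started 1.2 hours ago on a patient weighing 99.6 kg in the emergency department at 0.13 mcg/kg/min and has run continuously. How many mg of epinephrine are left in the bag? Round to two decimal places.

2.07 mg

Dose = 0.13 mcg/kg/min × 99.6 kg = 12.948 mcg/min
12.948 mcg/min × 60 min/hr = 776.88 mcg/hr
Concentration = 3 mg ÷ 257 mL = 0.01167315 mg/mL = 11.67315 mcg/mL
Rate = 776.88 mcg/hr ÷ 11.67315 mcg/mL = 66.55272 mL/hr
Volume infused = 66.55272 mL/hr × 1.2 hr = 79.86326 mL
Volume remaining = 257 − 79.86326 = 177.1367 mL
Drug remaining = 177.1367 mL × 11.67315 mcg/mL = 2067.744 mcg = 2.067744 mg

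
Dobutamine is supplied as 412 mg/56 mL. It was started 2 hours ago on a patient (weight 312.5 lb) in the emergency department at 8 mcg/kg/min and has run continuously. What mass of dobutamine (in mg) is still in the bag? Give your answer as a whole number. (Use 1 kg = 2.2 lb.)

276 mg

Weight = 312.5 lb ÷ 2.2 lb/kg = 142.0455 kg
Dose = 8 mcg/kg/min × 142.0455 kg = 1136.364 mcg/min
1136.364 mcg/min × 60 min/hr = 68181.82 mcg/hr
Concentration = 412 mg ÷ 56 mL = 7.357143 mg/mL = 7357.143 mcg/mL
Rate = 68181.82 mcg/hr ÷ 7357.143 mcg/mL = 9.267432 mL/hr
Volume infused = 9.267432 mL/hr × 2 hr = 18.53486 mL
Volume remaining = 56 − 18.53486 = 37.46514 mL
Drug remaining = 37.46514 mL × 7357.143 mcg/mL = 275636.4 mcg = 275.6364 mg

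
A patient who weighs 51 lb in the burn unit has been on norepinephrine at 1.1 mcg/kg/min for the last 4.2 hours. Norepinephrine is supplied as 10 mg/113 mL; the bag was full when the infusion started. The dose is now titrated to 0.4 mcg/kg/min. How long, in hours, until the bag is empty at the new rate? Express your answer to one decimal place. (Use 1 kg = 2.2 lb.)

Initial rate:
Weight = 51 lb ÷ 2.2 lb/kg = 23.18182 kg
Dose = 1.1 mcg/kg/min × 23.18182 kg = 25.5 mcg/min
25.5 mcg/min × 60 min/hr = 1530 mcg/hr
Concentration = 10 mg ÷ 113 mL = 0.08849558 mg/mL = 88.49558 mcg/mL
Rate = 1530 mcg/hr ÷ 88.49558 mcg/mL = 17.289 mL/hr
Volume infused so far = 17.289 mL/hr × 4.2 hr = 72.6138 mL
Volume remaining = 113 − 72.6138 = 40.3862 mL
New rate:
Dose = 0.4 mcg/kg/min × 23.18182 kg = 9.272727 mcg/min
9.272727 mcg/min × 60 min/hr = 556.3636 mcg/hr
Rate = 556.3636 mcg/hr ÷ 88.49558 mcg/mL = 6.286909 mL/hr
Time remaining = 40.3862 mL ÷ 6.286909 mL/hr = 6.423856 hr

6.4 hours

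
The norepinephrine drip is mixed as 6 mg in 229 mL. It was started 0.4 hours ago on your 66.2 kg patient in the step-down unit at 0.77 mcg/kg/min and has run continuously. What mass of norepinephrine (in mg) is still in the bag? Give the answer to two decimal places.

4.78 mg

Dose = 0.77 mcg/kg/min × 66.2 kg = 50.974 mcg/min
50.974 mcg/min × 60 min/hr = 3058.44 mcg/hr
Concentration = 6 mg ÷ 229 mL = 0.02620087 mg/mL = 26.20087 mcg/mL
Rate = 3058.44 mcg/hr ÷ 26.20087 mcg/mL = 116.7305 mL/hr
Volume infused = 116.7305 mL/hr × 0.4 hr = 46.69218 mL
Volume remaining = 229 − 46.69218 = 182.3078 mL
Drug remaining = 182.3078 mL × 26.20087 mcg/mL = 4776.624 mcg = 4.776624 mg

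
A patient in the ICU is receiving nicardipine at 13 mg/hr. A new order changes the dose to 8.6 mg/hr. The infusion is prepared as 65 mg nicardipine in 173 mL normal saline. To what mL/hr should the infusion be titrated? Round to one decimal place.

Concentration = 65 mg ÷ 173 mL = 0.3757225 mg/mL
Rate = 8.6 mg/hr ÷ 0.3757225 mg/mL = 22.88923 mL/hr

22.9 mL/hr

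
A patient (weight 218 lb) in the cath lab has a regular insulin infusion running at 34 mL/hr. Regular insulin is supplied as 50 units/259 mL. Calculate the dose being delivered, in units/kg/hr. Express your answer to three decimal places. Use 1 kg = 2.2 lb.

Weight = 218 lb ÷ 2.2 lb/kg = 99.09091 kg
Concentration = 50 units ÷ 259 mL = 0.1930502 units/mL
Drug rate = 34 mL/hr × 0.1930502 units/mL = 6.563707 units/hr
6.563707 units/hr ÷ 99.09091 kg = 0.06623924 units/kg/hr

0.066 units/kg/hr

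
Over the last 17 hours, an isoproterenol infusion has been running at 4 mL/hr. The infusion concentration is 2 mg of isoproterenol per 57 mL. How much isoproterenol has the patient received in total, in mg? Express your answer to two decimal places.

Concentration = 2 mg ÷ 57 mL = 0.03508772 mg/mL = 35.08772 mcg/mL
Drug rate = 4 mL/hr × 35.08772 mcg/mL = 140.3509 mcg/hr
Total = 140.3509 mcg/hr × 17 hr = 2385.965 mcg = 2.385965 mg

2.39 mg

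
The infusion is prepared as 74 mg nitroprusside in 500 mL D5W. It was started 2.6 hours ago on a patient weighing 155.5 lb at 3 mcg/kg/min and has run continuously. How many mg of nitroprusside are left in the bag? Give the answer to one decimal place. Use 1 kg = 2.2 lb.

40.9 mg

Weight = 155.5 lb ÷ 2.2 lb/kg = 70.68182 kg
Dose = 3 mcg/kg/min × 70.68182 kg = 212.0455 mcg/min
212.0455 mcg/min × 60 min/hr = 12722.73 mcg/hr
Concentration = 74 mg ÷ 500 mL = 0.148 mg/mL = 148 mcg/mL
Rate = 12722.73 mcg/hr ÷ 148 mcg/mL = 85.96437 mL/hr
Volume infused = 85.96437 mL/hr × 2.6 hr = 223.5074 mL
Volume remaining = 500 − 223.5074 = 276.4926 mL
Drug remaining = 276.4926 mL × 148 mcg/mL = 40920.91 mcg = 40.92091 mg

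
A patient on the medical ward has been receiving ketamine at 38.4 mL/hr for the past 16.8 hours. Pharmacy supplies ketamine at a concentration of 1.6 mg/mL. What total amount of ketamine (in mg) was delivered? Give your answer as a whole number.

Drug rate = 38.4 mL/hr × 1.6 mg/mL = 61.44 mg/hr
Total = 61.44 mg/hr × 16.8 hr = 1032.192 mg

1032 mg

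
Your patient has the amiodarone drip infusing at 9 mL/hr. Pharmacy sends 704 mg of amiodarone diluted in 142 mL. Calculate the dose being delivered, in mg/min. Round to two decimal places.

Concentration = 704 mg ÷ 142 mL = 4.957746 mg/mL
Drug rate = 9 mL/hr × 4.957746 mg/mL = 44.61972 mg/hr
44.61972 mg/hr ÷ 60 min/hr = 0.743662 mg/min

0.74 mg/min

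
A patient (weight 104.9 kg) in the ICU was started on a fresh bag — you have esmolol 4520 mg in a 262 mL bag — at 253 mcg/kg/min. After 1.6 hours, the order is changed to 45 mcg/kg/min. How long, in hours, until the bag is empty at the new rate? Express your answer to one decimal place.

Initial rate:
Dose = 253 mcg/kg/min × 104.9 kg = 26539.7 mcg/min
26539.7 mcg/min × 60 min/hr = 1592382 mcg/hr
Concentration = 4520 mg ÷ 262 mL = 17.25191 mg/mL = 17251.91 mcg/mL
Rate = 1592382 mcg/hr ÷ 17251.91 mcg/mL = 92.30179 mL/hr
Volume infused so far = 92.30179 mL/hr × 1.6 hr = 147.6829 mL
Volume remaining = 262 − 147.6829 = 114.3171 mL
New rate:
Dose = 45 mcg/kg/min × 104.9 kg = 4720.5 mcg/min
4720.5 mcg/min × 60 min/hr = 283230 mcg/hr
Rate = 283230 mcg/hr ÷ 17251.91 mcg/mL = 16.41731 mL/hr
Time remaining = 114.3171 mL ÷ 16.41731 mL/hr = 6.963206 hr

7.0 hours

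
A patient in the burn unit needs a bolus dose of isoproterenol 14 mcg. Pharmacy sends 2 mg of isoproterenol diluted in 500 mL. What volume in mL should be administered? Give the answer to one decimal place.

3.5 mL

Concentration = 2 mg ÷ 500 mL = 0.004 mg/mL = 4 mcg/mL
Volume = 14 mcg ÷ 4 mcg/mL = 3.5 mL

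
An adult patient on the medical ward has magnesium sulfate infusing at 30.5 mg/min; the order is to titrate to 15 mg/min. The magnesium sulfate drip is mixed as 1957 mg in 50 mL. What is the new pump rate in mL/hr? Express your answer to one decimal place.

15 mg/min × 60 min/hr = 900 mg/hr
Concentration = 1957 mg ÷ 50 mL = 39.14 mg/mL
Rate = 900 mg/hr ÷ 39.14 mg/mL = 22.99438 mL/hr

23.0 mL/hr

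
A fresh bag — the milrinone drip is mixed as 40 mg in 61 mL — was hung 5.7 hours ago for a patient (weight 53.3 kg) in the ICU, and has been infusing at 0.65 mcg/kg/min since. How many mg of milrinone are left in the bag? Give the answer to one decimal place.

Dose = 0.65 mcg/kg/min × 53.3 kg = 34.645 mcg/min
34.645 mcg/min × 60 min/hr = 2078.7 mcg/hr
Concentration = 40 mg ÷ 61 mL = 0.6557377 mg/mL = 655.7377 mcg/mL
Rate = 2078.7 mcg/hr ÷ 655.7377 mcg/mL = 3.170017 mL/hr
Volume infused = 3.170017 mL/hr × 5.7 hr = 18.0691 mL
Volume remaining = 61 − 18.0691 = 42.9309 mL
Drug remaining = 42.9309 mL × 655.7377 mcg/mL = 28151.41 mcg = 28.15141 mg

28.2 mg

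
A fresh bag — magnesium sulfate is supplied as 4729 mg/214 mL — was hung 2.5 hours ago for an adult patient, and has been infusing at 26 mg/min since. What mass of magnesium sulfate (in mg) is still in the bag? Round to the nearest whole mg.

26 mg/min × 60 min/hr = 1560 mg/hr
Concentration = 4729 mg ÷ 214 mL = 22.09813 mg/mL
Rate = 1560 mg/hr ÷ 22.09813 mg/mL = 70.59421 mL/hr
Volume infused = 70.59421 mL/hr × 2.5 hr = 176.4855 mL
Volume remaining = 214 − 176.4855 = 37.51449 mL
Drug remaining = 37.51449 mL × 22.09813 mg/mL = 829 mg

829 mg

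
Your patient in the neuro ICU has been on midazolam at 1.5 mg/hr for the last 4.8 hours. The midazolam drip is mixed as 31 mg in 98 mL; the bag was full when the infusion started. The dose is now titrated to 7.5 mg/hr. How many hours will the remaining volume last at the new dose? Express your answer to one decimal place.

Initial rate:
Concentration = 31 mg ÷ 98 mL = 0.3163265 mg/mL
Rate = 1.5 mg/hr ÷ 0.3163265 mg/mL = 4.741935 mL/hr
Volume infused so far = 4.741935 mL/hr × 4.8 hr = 22.76129 mL
Volume remaining = 98 − 22.76129 = 75.23871 mL
New rate:
Rate = 7.5 mg/hr ÷ 0.3163265 mg/mL = 23.70968 mL/hr
Time remaining = 75.23871 mL ÷ 23.70968 mL/hr = 3.173333 hr

3.2 hours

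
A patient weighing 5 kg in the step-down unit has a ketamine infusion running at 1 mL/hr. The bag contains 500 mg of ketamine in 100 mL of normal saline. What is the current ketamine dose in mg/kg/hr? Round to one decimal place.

Concentration = 500 mg ÷ 100 mL = 5 mg/mL
Drug rate = 1 mL/hr × 5 mg/mL = 5 mg/hr
5 mg/hr ÷ 5 kg = 1 mg/kg/hr

1.0 mg/kg/hr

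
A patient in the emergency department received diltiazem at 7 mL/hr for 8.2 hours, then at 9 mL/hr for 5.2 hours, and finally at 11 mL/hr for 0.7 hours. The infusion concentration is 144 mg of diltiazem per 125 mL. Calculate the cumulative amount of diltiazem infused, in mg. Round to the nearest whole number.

Concentration = 144 mg ÷ 125 mL = 1.152 mg/mL
Stage 1: 7 mL/hr × 8.2 hr = 57.4 mL → 57.4 mL × 1.152 mg/mL = 66.1248 mg
Stage 2: 9 mL/hr × 5.2 hr = 46.8 mL → 46.8 mL × 1.152 mg/mL = 53.9136 mg
Stage 3: 11 mL/hr × 0.7 hr = 7.7 mL → 7.7 mL × 1.152 mg/mL = 8.8704 mg
Total = 66.1248 + 53.9136 + 8.8704 = 128.9088 mg

129 mg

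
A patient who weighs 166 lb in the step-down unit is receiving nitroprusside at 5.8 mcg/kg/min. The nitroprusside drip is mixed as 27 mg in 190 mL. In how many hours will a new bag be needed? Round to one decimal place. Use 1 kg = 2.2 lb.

Weight = 166 lb ÷ 2.2 lb/kg = 75.45455 kg
Dose = 5.8 mcg/kg/min × 75.45455 kg = 437.6364 mcg/min
437.6364 mcg/min × 60 min/hr = 26258.18 mcg/hr
Concentration = 27 mg ÷ 190 mL = 0.1421053 mg/mL = 142.1053 mcg/mL
Rate = 26258.18 mcg/hr ÷ 142.1053 mcg/mL = 184.7798 mL/hr
Duration = 190 mL ÷ 184.7798 mL/hr = 1.028251 hr

1.0 hours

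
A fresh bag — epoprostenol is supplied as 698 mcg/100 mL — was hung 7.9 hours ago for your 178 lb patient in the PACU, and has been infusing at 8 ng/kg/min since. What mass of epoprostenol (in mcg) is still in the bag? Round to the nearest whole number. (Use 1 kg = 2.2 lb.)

391 mcg

Weight = 178 lb ÷ 2.2 lb/kg = 80.90909 kg
Dose = 8 ng/kg/min × 80.90909 kg = 647.2727 ng/min
647.2727 ng/min × 60 min/hr = 38836.36 ng/hr
Concentration = 698 mcg ÷ 100 mL = 6.98 mcg/mL = 6980 ng/mL
Rate = 38836.36 ng/hr ÷ 6980 ng/mL = 5.563949 mL/hr
Volume infused = 5.563949 mL/hr × 7.9 hr = 43.9552 mL
Volume remaining = 100 − 43.9552 = 56.0448 mL
Drug remaining = 56.0448 mL × 6980 ng/mL = 391192.7 ng = 391.1927 mcg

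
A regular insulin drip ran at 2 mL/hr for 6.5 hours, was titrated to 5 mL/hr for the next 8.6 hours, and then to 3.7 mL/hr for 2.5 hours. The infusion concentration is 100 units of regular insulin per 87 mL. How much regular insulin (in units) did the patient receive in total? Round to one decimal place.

Concentration = 100 units ÷ 87 mL = 1.149425 units/mL
Stage 1: 2 mL/hr × 6.5 hr = 13 mL → 13 mL × 1.149425 units/mL = 14.94253 units
Stage 2: 5 mL/hr × 8.6 hr = 43 mL → 43 mL × 1.149425 units/mL = 49.42529 units
Stage 3: 3.7 mL/hr × 2.5 hr = 9.25 mL → 9.25 mL × 1.149425 units/mL = 10.63218 units
Total = 14.94253 + 49.42529 + 10.63218 = 75 units

75.0 units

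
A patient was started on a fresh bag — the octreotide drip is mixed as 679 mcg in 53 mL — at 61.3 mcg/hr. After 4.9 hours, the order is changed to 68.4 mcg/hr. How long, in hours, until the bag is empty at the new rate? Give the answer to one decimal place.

Initial rate:
Concentration = 679 mcg ÷ 53 mL = 12.81132 mcg/mL
Rate = 61.3 mcg/hr ÷ 12.81132 mcg/mL = 4.784831 mL/hr
Volume infused so far = 4.784831 mL/hr × 4.9 hr = 23.44567 mL
Volume remaining = 53 − 23.44567 = 29.55433 mL
New rate:
Rate = 68.4 mcg/hr ÷ 12.81132 mcg/mL = 5.339028 mL/hr
Time remaining = 29.55433 mL ÷ 5.339028 mL/hr = 5.535526 hr

5.5 hours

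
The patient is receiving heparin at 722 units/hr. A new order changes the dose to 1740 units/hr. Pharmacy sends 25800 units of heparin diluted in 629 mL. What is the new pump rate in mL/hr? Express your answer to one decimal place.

42.4 mL/hr

Concentration = 25800 units ÷ 629 mL = 41.01749 units/mL
Rate = 1740 units/hr ÷ 41.01749 units/mL = 42.42093 mL/hr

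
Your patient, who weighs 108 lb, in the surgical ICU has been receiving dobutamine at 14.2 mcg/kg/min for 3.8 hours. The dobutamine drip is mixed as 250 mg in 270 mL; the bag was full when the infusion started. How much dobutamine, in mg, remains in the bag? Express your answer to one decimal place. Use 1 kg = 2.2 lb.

91.1 mg

Weight = 108 lb ÷ 2.2 lb/kg = 49.09091 kg
Dose = 14.2 mcg/kg/min × 49.09091 kg = 697.0909 mcg/min
697.0909 mcg/min × 60 min/hr = 41825.45 mcg/hr
Concentration = 250 mg ÷ 270 mL = 0.9259259 mg/mL = 925.9259 mcg/mL
Rate = 41825.45 mcg/hr ÷ 925.9259 mcg/mL = 45.17149 mL/hr
Volume infused = 45.17149 mL/hr × 3.8 hr = 171.6517 mL
Volume remaining = 270 − 171.6517 = 98.34833 mL
Drug remaining = 98.34833 mL × 925.9259 mcg/mL = 91063.27 mcg = 91.06327 mg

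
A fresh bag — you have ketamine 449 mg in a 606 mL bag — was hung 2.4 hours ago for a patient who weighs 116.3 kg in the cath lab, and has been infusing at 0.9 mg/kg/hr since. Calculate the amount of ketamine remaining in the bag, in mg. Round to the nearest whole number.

198 mg

Dose = 0.9 mg/kg/hr × 116.3 kg = 104.67 mg/hr
Concentration = 449 mg ÷ 606 mL = 0.7409241 mg/mL
Rate = 104.67 mg/hr ÷ 0.7409241 mg/mL = 141.2695 mL/hr
Volume infused = 141.2695 mL/hr × 2.4 hr = 339.0469 mL
Volume remaining = 606 − 339.0469 = 266.9531 mL
Drug remaining = 266.9531 mL × 0.7409241 mg/mL = 197.792 mg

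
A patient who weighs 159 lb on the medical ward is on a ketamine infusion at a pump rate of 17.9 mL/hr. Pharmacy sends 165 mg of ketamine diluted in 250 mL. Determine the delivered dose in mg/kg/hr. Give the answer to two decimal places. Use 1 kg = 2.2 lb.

Weight = 159 lb ÷ 2.2 lb/kg = 72.27273 kg
Concentration = 165 mg ÷ 250 mL = 0.66 mg/mL
Drug rate = 17.9 mL/hr × 0.66 mg/mL = 11.814 mg/hr
11.814 mg/hr ÷ 72.27273 kg = 0.1634642 mg/kg/hr

0.16 mg/kg/hr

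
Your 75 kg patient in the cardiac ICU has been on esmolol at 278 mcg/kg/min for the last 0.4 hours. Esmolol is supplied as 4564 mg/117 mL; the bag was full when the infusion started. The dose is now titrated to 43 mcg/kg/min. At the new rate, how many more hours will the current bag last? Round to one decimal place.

Initial rate:
Dose = 278 mcg/kg/min × 75 kg = 20850 mcg/min
20850 mcg/min × 60 min/hr = 1251000 mcg/hr
Concentration = 4564 mg ÷ 117 mL = 39.00855 mg/mL = 39008.55 mcg/mL
Rate = 1251000 mcg/hr ÷ 39008.55 mcg/mL = 32.06989 mL/hr
Volume infused so far = 32.06989 mL/hr × 0.4 hr = 12.82796 mL
Volume remaining = 117 − 12.82796 = 104.172 mL
New rate:
Dose = 43 mcg/kg/min × 75 kg = 3225 mcg/min
3225 mcg/min × 60 min/hr = 193500 mcg/hr
Rate = 193500 mcg/hr ÷ 39008.55 mcg/mL = 4.960451 mL/hr
Time remaining = 104.172 mL ÷ 4.960451 mL/hr = 21.00052 hr

21.0 hours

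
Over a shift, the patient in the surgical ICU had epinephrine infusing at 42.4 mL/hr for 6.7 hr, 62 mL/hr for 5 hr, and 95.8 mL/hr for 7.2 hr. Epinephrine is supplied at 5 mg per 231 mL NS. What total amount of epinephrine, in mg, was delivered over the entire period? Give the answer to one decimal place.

Concentration = 5 mg ÷ 231 mL = 0.02164502 mg/mL
Stage 1: 42.4 mL/hr × 6.7 hr = 284.08 mL → 284.08 mL × 0.02164502 mg/mL = 6.148918 mg
Stage 2: 62 mL/hr × 5 hr = 310 mL → 310 mL × 0.02164502 mg/mL = 6.709957 mg
Stage 3: 95.8 mL/hr × 7.2 hr = 689.76 mL → 689.76 mL × 0.02164502 mg/mL = 14.92987 mg
Total = 6.148918 + 6.709957 + 14.92987 = 27.78874 mg

27.8 mg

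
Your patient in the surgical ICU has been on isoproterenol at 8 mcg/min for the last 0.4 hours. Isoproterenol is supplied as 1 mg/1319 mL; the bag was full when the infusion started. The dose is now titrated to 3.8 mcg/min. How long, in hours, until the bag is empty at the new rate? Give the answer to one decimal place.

Initial rate:
8 mcg/min × 60 min/hr = 480 mcg/hr
Concentration = 1 mg ÷ 1319 mL = 0.0007581501 mg/mL = 0.7581501 mcg/mL
Rate = 480 mcg/hr ÷ 0.7581501 mcg/mL = 633.12 mL/hr
Volume infused so far = 633.12 mL/hr × 0.4 hr = 253.248 mL
Volume remaining = 1319 − 253.248 = 1065.752 mL
New rate:
3.8 mcg/min × 60 min/hr = 228 mcg/hr
Rate = 228 mcg/hr ÷ 0.7581501 mcg/mL = 300.732 mL/hr
Time remaining = 1065.752 mL ÷ 300.732 mL/hr = 3.54386 hr

3.5 hours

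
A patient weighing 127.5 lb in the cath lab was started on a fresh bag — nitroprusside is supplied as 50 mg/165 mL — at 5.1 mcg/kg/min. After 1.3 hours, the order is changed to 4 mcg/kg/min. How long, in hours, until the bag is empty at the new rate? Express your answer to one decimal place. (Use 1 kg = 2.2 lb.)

Initial rate:
Weight = 127.5 lb ÷ 2.2 lb/kg = 57.95455 kg
Dose = 5.1 mcg/kg/min × 57.95455 kg = 295.5682 mcg/min
295.5682 mcg/min × 60 min/hr = 17734.09 mcg/hr
Concentration = 50 mg ÷ 165 mL = 0.3030303 mg/mL = 303.0303 mcg/mL
Rate = 17734.09 mcg/hr ÷ 303.0303 mcg/mL = 58.5225 mL/hr
Volume infused so far = 58.5225 mL/hr × 1.3 hr = 76.07925 mL
Volume remaining = 165 − 76.07925 = 88.92075 mL
New rate:
Dose = 4 mcg/kg/min × 57.95455 kg = 231.8182 mcg/min
231.8182 mcg/min × 60 min/hr = 13909.09 mcg/hr
Rate = 13909.09 mcg/hr ÷ 303.0303 mcg/mL = 45.9 mL/hr
Time remaining = 88.92075 mL ÷ 45.9 mL/hr = 1.937271 hr

1.9 hours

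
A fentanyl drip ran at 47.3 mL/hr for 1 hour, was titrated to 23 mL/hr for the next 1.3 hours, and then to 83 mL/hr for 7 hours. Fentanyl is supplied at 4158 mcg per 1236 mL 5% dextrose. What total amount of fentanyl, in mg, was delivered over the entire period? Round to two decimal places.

2.21 mg

Concentration = 4158 mcg ÷ 1236 mL = 3.364078 mcg/mL
Stage 1: 47.3 mL/hr × 1 hr = 47.3 mL → 47.3 mL × 3.364078 mcg/mL = 159.1209 mcg
Stage 2: 23 mL/hr × 1.3 hr = 29.9 mL → 29.9 mL × 3.364078 mcg/mL = 100.5859 mcg
Stage 3: 83 mL/hr × 7 hr = 581 mL → 581 mL × 3.364078 mcg/mL = 1954.529 mcg
Total = 159.1209 + 100.5859 + 1954.529 = 2214.236 mcg = 2.214236 mg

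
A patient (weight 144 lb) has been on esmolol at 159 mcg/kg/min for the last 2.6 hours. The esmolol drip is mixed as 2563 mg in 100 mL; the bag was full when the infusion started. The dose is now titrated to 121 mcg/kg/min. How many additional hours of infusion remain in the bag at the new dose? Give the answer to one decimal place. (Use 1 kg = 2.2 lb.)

Initial rate:
Weight = 144 lb ÷ 2.2 lb/kg = 65.45455 kg
Dose = 159 mcg/kg/min × 65.45455 kg = 10407.27 mcg/min
10407.27 mcg/min × 60 min/hr = 624436.4 mcg/hr
Concentration = 2563 mg ÷ 100 mL = 25.63 mg/mL = 25630 mcg/mL
Rate = 624436.4 mcg/hr ÷ 25630 mcg/mL = 24.36349 mL/hr
Volume infused so far = 24.36349 mL/hr × 2.6 hr = 63.34509 mL
Volume remaining = 100 − 63.34509 = 36.65491 mL
New rate:
Dose = 121 mcg/kg/min × 65.45455 kg = 7920 mcg/min
7920 mcg/min × 60 min/hr = 475200 mcg/hr
Rate = 475200 mcg/hr ÷ 25630 mcg/mL = 18.54077 mL/hr
Time remaining = 36.65491 mL ÷ 18.54077 mL/hr = 1.97699 hr

2.0 hours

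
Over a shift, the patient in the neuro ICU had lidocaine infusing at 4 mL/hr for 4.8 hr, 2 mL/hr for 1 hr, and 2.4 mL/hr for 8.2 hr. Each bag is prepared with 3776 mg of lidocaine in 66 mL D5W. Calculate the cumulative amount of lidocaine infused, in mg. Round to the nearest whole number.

2339 mg

Concentration = 3776 mg ÷ 66 mL = 57.21212 mg/mL
Stage 1: 4 mL/hr × 4.8 hr = 19.2 mL → 19.2 mL × 57.21212 mg/mL = 1098.473 mg
Stage 2: 2 mL/hr × 1 hr = 2 mL → 2 mL × 57.21212 mg/mL = 114.4242 mg
Stage 3: 2.4 mL/hr × 8.2 hr = 19.68 mL → 19.68 mL × 57.21212 mg/mL = 1125.935 mg
Total = 1098.473 + 114.4242 + 1125.935 = 2338.832 mg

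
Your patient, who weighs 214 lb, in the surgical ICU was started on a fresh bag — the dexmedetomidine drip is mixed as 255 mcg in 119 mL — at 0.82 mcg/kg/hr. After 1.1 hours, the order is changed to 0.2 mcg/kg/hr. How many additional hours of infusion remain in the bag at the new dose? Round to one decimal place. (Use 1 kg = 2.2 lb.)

8.6 hours

Initial rate:
Weight = 214 lb ÷ 2.2 lb/kg = 97.27273 kg
Dose = 0.82 mcg/kg/hr × 97.27273 kg = 79.76364 mcg/hr
Concentration = 255 mcg ÷ 119 mL = 2.142857 mcg/mL
Rate = 79.76364 mcg/hr ÷ 2.142857 mcg/mL = 37.22303 mL/hr
Volume infused so far = 37.22303 mL/hr × 1.1 hr = 40.94533 mL
Volume remaining = 119 − 40.94533 = 78.05467 mL
New rate:
Dose = 0.2 mcg/kg/hr × 97.27273 kg = 19.45455 mcg/hr
Rate = 19.45455 mcg/hr ÷ 2.142857 mcg/mL = 9.078788 mL/hr
Time remaining = 78.05467 mL ÷ 9.078788 mL/hr = 8.597477 hr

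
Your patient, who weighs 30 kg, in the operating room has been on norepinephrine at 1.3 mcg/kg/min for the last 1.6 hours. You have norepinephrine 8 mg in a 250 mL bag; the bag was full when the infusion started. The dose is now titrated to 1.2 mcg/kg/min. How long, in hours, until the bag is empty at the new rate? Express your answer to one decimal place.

2.0 hours

Initial rate:
Dose = 1.3 mcg/kg/min × 30 kg = 39 mcg/min
39 mcg/min × 60 min/hr = 2340 mcg/hr
Concentration = 8 mg ÷ 250 mL = 0.032 mg/mL = 32 mcg/mL
Rate = 2340 mcg/hr ÷ 32 mcg/mL = 73.125 mL/hr
Volume infused so far = 73.125 mL/hr × 1.6 hr = 117 mL
Volume remaining = 250 − 117 = 133 mL
New rate:
Dose = 1.2 mcg/kg/min × 30 kg = 36 mcg/min
36 mcg/min × 60 min/hr = 2160 mcg/hr
Rate = 2160 mcg/hr ÷ 32 mcg/mL = 67.5 mL/hr
Time remaining = 133 mL ÷ 67.5 mL/hr = 1.97037 hr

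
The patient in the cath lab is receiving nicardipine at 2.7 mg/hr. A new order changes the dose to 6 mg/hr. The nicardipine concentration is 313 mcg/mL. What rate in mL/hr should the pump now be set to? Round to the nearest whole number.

Concentration = 313 mcg/mL = 0.313 mg/mL
Rate = 6 mg/hr ÷ 0.313 mg/mL = 19.16933 mL/hr

19 mL/hr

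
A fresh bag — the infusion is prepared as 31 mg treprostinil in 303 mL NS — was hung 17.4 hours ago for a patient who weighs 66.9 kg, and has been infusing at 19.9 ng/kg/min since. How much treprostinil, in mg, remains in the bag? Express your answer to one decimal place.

29.6 mg

Dose = 19.9 ng/kg/min × 66.9 kg = 1331.31 ng/min
1331.31 ng/min × 60 min/hr = 79878.6 ng/hr
Concentration = 31 mg ÷ 303 mL = 0.1023102 mg/mL = 102310.2 ng/mL
Rate = 79878.6 ng/hr ÷ 102310.2 ng/mL = 0.7807489 mL/hr
Volume infused = 0.7807489 mL/hr × 17.4 hr = 13.58503 mL
Volume remaining = 303 − 13.58503 = 289.415 mL
Drug remaining = 289.415 mL × 102310.2 ng/mL = 29610112 ng = 29.61011 mg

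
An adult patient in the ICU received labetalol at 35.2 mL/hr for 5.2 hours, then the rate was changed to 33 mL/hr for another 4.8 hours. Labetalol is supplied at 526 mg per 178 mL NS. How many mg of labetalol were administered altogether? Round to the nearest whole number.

1009 mg

Concentration = 526 mg ÷ 178 mL = 2.955056 mg/mL
Stage 1: 35.2 mL/hr × 5.2 hr = 183.04 mL → 183.04 mL × 2.955056 mg/mL = 540.8935 mg
Stage 2: 33 mL/hr × 4.8 hr = 158.4 mL → 158.4 mL × 2.955056 mg/mL = 468.0809 mg
Total = 540.8935 + 468.0809 = 1008.974 mg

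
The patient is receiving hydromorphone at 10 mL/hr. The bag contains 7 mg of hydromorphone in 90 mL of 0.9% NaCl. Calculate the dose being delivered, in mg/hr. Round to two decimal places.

0.78 mg/hr

Concentration = 7 mg ÷ 90 mL = 0.07777778 mg/mL
Drug rate = 10 mL/hr × 0.07777778 mg/mL = 0.7777778 mg/hr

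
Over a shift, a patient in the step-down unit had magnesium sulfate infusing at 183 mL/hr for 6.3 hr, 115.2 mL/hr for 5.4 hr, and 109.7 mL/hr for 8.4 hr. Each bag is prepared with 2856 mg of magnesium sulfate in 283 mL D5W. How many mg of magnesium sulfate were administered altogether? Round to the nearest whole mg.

27212 mg

Concentration = 2856 mg ÷ 283 mL = 10.09187 mg/mL
Stage 1: 183 mL/hr × 6.3 hr = 1152.9 mL → 1152.9 mL × 10.09187 mg/mL = 11634.92 mg
Stage 2: 115.2 mL/hr × 5.4 hr = 622.08 mL → 622.08 mL × 10.09187 mg/mL = 6277.952 mg
Stage 3: 109.7 mL/hr × 8.4 hr = 921.48 mL → 921.48 mL × 10.09187 mg/mL = 9299.459 mg
Total = 11634.92 + 6277.952 + 9299.459 = 27212.33 mg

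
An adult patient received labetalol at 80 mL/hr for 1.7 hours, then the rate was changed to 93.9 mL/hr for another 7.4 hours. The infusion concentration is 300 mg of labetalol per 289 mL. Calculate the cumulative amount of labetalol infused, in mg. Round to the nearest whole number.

862 mg

Concentration = 300 mg ÷ 289 mL = 1.038062 mg/mL
Stage 1: 80 mL/hr × 1.7 hr = 136 mL → 136 mL × 1.038062 mg/mL = 141.1765 mg
Stage 2: 93.9 mL/hr × 7.4 hr = 694.86 mL → 694.86 mL × 1.038062 mg/mL = 721.308 mg
Total = 141.1765 + 721.308 = 862.4844 mg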